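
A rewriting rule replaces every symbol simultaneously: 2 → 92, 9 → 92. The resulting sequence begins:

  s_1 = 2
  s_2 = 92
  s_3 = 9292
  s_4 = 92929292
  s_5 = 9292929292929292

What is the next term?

Replace each of the 16 characters of 9292929292929292 in place — 92 92 92 92 92 92 92 92 92 92 92 92 92 92 92 92 — and concatenate.

92929292929292929292929292929292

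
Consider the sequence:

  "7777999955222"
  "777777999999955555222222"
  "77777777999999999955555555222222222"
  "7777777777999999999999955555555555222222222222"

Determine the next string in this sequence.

777777777777999999999999999955555555555555222222222222222

Reading off run lengths: 7 runs 4, 6, 8, 10; 9 runs 4, 7, 10, 13; 5 runs 2, 5, 8, 11; 2 runs 3, 6, 9, 12 — each is linear in n (n = 1, 2, …).
Setting n = 5 gives 12, 16, 14, 15 characters in each block.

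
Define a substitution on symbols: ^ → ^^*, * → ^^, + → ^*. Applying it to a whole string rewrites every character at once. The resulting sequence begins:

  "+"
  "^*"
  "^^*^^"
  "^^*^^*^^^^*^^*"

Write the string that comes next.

Replace each of the 14 characters of ^^*^^*^^^^*^^* in place — ^^* ^^* ^^ ^^* ^^* ^^ ^^* ^^* ^^* ^^* ^^ ^^* ^^* ^^ — and concatenate.

^^*^^*^^^^*^^*^^^^*^^*^^*^^*^^^^*^^*^^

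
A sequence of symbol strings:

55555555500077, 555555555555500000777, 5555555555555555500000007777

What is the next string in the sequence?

Term n consists of 4n+1 5's, followed by 2n-1 0's, followed by n 7's, where the shown terms are n = 2, 3, 4.
Setting n = 5 gives 21, 9, 5 characters in each block.

55555555555555555555500000000077777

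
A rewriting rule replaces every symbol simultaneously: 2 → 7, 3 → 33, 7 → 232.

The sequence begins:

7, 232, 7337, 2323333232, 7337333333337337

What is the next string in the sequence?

Rewriting the 16 symbols of 7337333333337337 one by one yields 232 33 33 232 33 33 33 33 33 33 33 33 232 33 33 232; concatenated:

232333323233333333333333332323333232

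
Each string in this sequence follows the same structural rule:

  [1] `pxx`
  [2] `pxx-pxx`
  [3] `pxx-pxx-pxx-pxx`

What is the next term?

Every step duplicates the string with '-' between the halves.
Doubling pxx-pxx-pxx-pxx with '-' between the halves:

pxx-pxx-pxx-pxx-pxx-pxx-pxx-pxx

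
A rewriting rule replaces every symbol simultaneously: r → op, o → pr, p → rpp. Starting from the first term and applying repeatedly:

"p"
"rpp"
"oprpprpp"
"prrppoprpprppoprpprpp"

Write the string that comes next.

Replace each of the 21 characters of prrppoprpprppoprpprpp in place — rpp op op rpp rpp pr rpp op rpp rpp op rpp rpp pr rpp op rpp rpp op rpp rpp — and concatenate.

rppopoprpprppprrppoprpprppoprpprppprrppoprpprppoprpprpp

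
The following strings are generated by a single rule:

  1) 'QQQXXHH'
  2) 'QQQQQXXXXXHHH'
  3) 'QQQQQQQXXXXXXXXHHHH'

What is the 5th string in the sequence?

QQQQQQQQQQQXXXXXXXXXXXXXXHHHHHH

Term n consists of 2n+1 Q's, followed by 3n-1 X's, followed by n+1 H's (n = 1, 2, …).
For term 5, n = 5, so the run lengths are 11, 14, 6.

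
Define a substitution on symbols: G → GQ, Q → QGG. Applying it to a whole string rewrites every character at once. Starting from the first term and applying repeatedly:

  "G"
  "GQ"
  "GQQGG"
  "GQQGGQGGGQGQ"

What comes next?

Rewriting each symbol of GQQGGQGGGQGQ: G→GQ, Q→QGG, Q→QGG, G→GQ, G→GQ, Q→QGG, G→GQ, G→GQ, G→GQ, Q→QGG, G→GQ, Q→QGG, which concatenates to GQ QGG QGG GQ GQ QGG GQ GQ GQ QGG GQ QGG.

GQQGGQGGGQGQQGGGQGQGQQGGGQQGG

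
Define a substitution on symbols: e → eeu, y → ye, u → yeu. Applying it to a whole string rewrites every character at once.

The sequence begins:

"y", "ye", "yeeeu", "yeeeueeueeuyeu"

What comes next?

Rewriting the 14 symbols of yeeeueeueeuyeu one by one yields ye eeu eeu eeu yeu eeu eeu yeu eeu eeu yeu ye eeu yeu; concatenated:

yeeeueeueeuyeueeueeuyeueeueeuyeuyeeeuyeu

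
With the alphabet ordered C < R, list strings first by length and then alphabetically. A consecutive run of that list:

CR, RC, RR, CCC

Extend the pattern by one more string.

CCR

Find the rightmost character of CCC below R, bump it to the next letter, and reset everything to its right to C.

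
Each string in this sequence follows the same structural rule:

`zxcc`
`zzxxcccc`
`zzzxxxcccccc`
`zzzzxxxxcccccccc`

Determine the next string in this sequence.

zzzzzxxxxxcccccccccc

The n-th term is n z's then n x's then 2n c's (n = 1, 2, …).
Setting n = 5 gives 5, 5, 10 characters in each block.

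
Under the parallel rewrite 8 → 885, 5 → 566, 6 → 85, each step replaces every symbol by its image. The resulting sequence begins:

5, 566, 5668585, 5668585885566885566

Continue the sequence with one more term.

Applying the rule to each of the 19 symbols of 5668585885566885566 gives the pieces 566 85 85 885 566 885 566 885 885 566 566 85 85 885 885 566 566 85 85, which concatenate to the answer.

566858588556688556688588556656685858858855665668585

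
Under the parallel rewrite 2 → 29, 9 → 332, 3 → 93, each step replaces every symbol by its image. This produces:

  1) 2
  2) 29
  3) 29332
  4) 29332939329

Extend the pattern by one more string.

Apply φ to 29332939329 symbol by symbol: 2→29, 9→332, 3→93, 3→93, 2→29, 9→332, 3→93, 9→332, 3→93, 2→29, 9→332; joined: 29 332 93 93 29 332 93 332 93 29 332.

29332939329332933329329332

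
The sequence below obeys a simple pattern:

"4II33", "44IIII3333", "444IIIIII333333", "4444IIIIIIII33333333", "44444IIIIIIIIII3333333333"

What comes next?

Term n consists of n 4's, followed by 2n I's, followed by 2n 3's (n = 1, 2, …).
Setting n = 6 gives 6, 12, 12 characters in each block.

444444IIIIIIIIIIII333333333333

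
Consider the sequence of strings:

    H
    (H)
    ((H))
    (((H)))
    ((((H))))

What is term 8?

(((((((H)))))))

Every step adds ( to the front and ) to the end of the previous string.
From ((((H)))), 3 further steps: ((((H)))) → (((((H))))) → ((((((H)))))) → (answer).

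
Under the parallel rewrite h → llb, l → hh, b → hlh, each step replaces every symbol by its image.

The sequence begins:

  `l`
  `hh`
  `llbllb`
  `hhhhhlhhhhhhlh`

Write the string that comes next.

Rewriting the 14 symbols of hhhhhlhhhhhhlh one by one yields llb llb llb llb llb hh llb llb llb llb llb llb hh llb; concatenated:

llbllbllbllbllbhhllbllbllbllbllbllbhhllb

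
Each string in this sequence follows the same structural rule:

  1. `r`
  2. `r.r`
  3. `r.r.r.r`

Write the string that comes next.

Each string is two copies of the previous one joined by '.'.
Doubling r.r.r.r with '.' between the halves:

r.r.r.r.r.r.r.r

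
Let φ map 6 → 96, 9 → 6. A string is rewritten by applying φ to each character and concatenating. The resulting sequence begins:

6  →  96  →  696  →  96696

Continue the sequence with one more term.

69696696

Rewriting each symbol of 96696: 9→6, 6→96, 6→96, 9→6, 6→96, which concatenates to 6 96 96 6 96.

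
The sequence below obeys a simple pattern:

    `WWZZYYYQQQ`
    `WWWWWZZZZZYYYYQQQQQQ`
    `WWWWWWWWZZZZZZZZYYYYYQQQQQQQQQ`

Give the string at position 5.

WWWWWWWWWWWWWWZZZZZZZZZZZZZZYYYYYYYQQQQQQQQQQQQQQQ

Each string has the form W^{3n-1} Z^{3n-1} Y^{n+2} Q^{3n} (n = 1, 2, …).
For term 5, n = 5, so the run lengths are 14, 14, 7, 15.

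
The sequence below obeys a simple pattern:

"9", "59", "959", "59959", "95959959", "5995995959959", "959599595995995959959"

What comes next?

This is a Fibonacci-style word recurrence s(k) = s(k−2)·s(k−1): e.g. 9·59 = 959.
The next term joins 5995995959959 and 959599595995995959959.

5995995959959959599595995995959959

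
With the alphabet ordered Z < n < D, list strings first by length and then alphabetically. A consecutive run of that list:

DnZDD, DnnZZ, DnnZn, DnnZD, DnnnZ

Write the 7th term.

DnnnD

Continuing the enumeration 2 steps past DnnnZ: DnnnZ → Dnnnn → (answer).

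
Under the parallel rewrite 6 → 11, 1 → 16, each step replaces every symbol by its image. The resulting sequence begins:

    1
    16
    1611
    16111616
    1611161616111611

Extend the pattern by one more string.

Rewriting the 16 symbols of 1611161616111611 one by one yields 16 11 16 16 16 11 16 11 16 11 16 16 16 11 16 16; concatenated:

16111616161116111611161616111616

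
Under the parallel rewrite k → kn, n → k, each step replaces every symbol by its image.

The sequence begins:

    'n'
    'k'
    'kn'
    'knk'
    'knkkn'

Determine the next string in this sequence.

knkknknk

Expanding knkkn: k→kn, n→k, k→kn, k→kn, n→k. Concatenated: kn k kn kn k.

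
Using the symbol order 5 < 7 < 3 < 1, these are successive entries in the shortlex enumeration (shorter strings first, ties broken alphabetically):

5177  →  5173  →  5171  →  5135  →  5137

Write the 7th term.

Continuing the enumeration 2 steps past 5137: 5137 → 5133 → (answer).

5131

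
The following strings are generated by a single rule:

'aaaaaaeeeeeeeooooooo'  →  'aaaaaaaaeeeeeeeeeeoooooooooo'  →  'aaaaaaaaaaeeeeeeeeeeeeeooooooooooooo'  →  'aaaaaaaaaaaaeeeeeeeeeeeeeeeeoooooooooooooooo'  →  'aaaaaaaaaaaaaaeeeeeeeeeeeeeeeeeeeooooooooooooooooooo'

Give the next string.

aaaaaaaaaaaaaaaaeeeeeeeeeeeeeeeeeeeeeeoooooooooooooooooooooo

Each string has the form a^{2n+2} e^{3n+1} o^{3n+1}, where the shown terms are n = 2, 3, 4, 5, 6.
Setting n = 7 gives 16, 22, 22 characters in each block.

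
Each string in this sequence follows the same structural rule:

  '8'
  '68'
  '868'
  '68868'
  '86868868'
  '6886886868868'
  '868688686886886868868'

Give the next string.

From term 3 onward, concatenate the second-to-last term with the last: 8·68 = 868, 68·868 = 68868, …
The next term joins 6886886868868 and 868688686886886868868.

6886886868868868688686886886868868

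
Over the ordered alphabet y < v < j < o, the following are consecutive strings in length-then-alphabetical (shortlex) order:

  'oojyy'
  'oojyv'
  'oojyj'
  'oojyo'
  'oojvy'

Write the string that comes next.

oojvv

Treat oojvy as a base-4 numeral over the given alphabet and add one, carrying through any trailing o's.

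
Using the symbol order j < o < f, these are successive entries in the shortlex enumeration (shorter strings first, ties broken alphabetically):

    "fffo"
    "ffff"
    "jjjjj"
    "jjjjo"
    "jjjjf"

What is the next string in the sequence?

Find the rightmost character of jjjjf below f, bump it to the next letter, and reset everything to its right to j.

jjjoj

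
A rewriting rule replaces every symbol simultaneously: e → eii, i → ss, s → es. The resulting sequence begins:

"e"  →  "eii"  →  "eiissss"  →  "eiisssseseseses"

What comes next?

Rewriting the 15 symbols of eiisssseseseses one by one yields eii ss ss es es es es eii es eii es eii es eii es; concatenated:

eiisssseseseseseiieseiieseiieseiies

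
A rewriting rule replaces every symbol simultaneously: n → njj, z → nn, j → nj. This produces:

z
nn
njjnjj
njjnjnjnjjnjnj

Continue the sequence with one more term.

Applying the rule to each of the 14 symbols of njjnjnjnjjnjnj gives the pieces njj nj nj njj nj njj nj njj nj nj njj nj njj nj, which concatenate to the answer.

njjnjnjnjjnjnjjnjnjjnjnjnjjnjnjjnj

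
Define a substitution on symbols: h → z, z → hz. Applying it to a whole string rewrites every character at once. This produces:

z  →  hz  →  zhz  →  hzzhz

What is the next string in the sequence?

zhzhzzhz

Rewriting each symbol of hzzhz: h→z, z→hz, z→hz, h→z, z→hz, which concatenates to z hz hz z hz.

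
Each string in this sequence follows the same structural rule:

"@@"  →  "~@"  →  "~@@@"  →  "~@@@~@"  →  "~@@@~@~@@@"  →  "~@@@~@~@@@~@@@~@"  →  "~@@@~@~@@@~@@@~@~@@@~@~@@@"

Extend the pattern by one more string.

This is a Fibonacci-style word recurrence s(k) = s(k−1)·s(k−2): e.g. ~@·@@ = ~@@@.
So term 8 is ~@@@~@~@@@~@@@~@~@@@~@~@@@·~@@@~@~@@@~@@@~@.

~@@@~@~@@@~@@@~@~@@@~@~@@@~@@@~@~@@@~@@@~@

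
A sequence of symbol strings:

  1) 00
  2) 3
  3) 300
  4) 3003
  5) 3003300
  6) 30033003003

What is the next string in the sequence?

From term 3 onward, concatenate the last term with the second-to-last: 3·00 = 300, 300·3 = 3003, …
The next term joins 30033003003 and 3003300.

300330030033003300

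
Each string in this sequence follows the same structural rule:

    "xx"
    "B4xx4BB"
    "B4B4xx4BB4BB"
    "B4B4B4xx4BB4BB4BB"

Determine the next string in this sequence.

Every step adds B4 to the front and 4BB to the end of the previous string.
One more step from B4B4B4xx4BB4BB4BB gives the answer.

B4B4B4B4xx4BB4BB4BB4BB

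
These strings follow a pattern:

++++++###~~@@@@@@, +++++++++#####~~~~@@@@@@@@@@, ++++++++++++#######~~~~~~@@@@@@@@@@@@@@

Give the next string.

Reading off run lengths: + runs 6, 9, 12; # runs 3, 5, 7; ~ runs 2, 4, 6; @ runs 6, 10, 14 — each is linear in n (n = 1, 2, …).
Setting n = 4 gives 15, 9, 8, 18 characters in each block.

+++++++++++++++#########~~~~~~~~@@@@@@@@@@@@@@@@@@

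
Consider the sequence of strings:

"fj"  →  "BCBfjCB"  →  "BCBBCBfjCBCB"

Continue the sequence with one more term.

BCBBCBBCBfjCBCBCB

s(k+1) = BCB·s(k)·CB, so each term gains BCB as a prefix and CB as a suffix.
So the next term is BCB·BCBBCBfjCBCB·CB.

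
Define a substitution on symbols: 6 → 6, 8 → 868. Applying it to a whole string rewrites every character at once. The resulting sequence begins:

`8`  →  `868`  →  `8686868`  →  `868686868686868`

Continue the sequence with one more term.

8686868686868686868686868686868

Applying the rule to each of the 15 symbols of 868686868686868 gives the pieces 868 6 868 6 868 6 868 6 868 6 868 6 868 6 868, which concatenate to the answer.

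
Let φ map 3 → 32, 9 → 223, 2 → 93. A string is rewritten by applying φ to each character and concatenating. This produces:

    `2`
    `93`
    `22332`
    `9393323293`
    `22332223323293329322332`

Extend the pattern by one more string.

939332329393933232933293223323293223329393323293

φ(22332223323293329322332) expands symbol-by-symbol to 93 93 32 32 93 93 93 32 32 93 32 93 223 32 32 93 223 32 93 93 32 32 93; joining the 23 pieces gives the next term.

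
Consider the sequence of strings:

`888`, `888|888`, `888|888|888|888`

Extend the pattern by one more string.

s(k+1) = s(k)·|·s(k) — each term doubles the last with '|' between the halves.
Doubling 888|888|888|888 with '|' between the halves:

888|888|888|888|888|888|888|888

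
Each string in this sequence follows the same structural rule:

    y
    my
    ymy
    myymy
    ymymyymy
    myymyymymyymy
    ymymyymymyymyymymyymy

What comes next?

myymyymymyymyymymyymymyymyymymyymy

This is a Fibonacci-style word recurrence s(k) = s(k−2)·s(k−1): e.g. y·my = ymy.
So term 8 is myymyymymyymy·ymymyymymyymyymymyymy.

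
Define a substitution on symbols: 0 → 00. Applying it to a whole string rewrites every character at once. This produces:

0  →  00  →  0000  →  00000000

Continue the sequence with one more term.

0000000000000000

Apply φ to 00000000 symbol by symbol: 0→00, 0→00, 0→00, 0→00, 0→00, 0→00, 0→00, 0→00; joined: 00 00 00 00 00 00 00 00.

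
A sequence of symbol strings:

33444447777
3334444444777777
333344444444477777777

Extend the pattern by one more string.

Each string has the form 3^{n} 4^{2n+1} 7^{2n}, where the shown terms are n = 2, 3, 4.
At n = 5 the blocks have lengths 5, 11, 10.

33333444444444447777777777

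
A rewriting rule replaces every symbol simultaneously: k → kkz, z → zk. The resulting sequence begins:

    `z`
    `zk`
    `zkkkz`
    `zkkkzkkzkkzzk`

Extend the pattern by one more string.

zkkkzkkzkkzzkkkzkkzzkkkzkkzzkzkkkz

Applying the rule to each of the 13 symbols of zkkkzkkzkkzzk gives the pieces zk kkz kkz kkz zk kkz kkz zk kkz kkz zk zk kkz, which concatenate to the answer.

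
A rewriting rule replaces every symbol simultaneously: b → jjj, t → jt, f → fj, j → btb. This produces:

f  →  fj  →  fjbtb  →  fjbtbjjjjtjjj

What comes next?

fjbtbjjjjtjjjbtbbtbbtbbtbjtbtbbtbbtb

Replace each of the 13 characters of fjbtbjjjjtjjj in place — fj btb jjj jt jjj btb btb btb btb jt btb btb btb — and concatenate.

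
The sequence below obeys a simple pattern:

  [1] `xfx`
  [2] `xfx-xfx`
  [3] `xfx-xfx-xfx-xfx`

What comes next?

s(k+1) = s(k)·-·s(k) — each term doubles the last with '-' between the halves.
One more doubling of xfx-xfx-xfx-xfx gives the answer.

xfx-xfx-xfx-xfx-xfx-xfx-xfx-xfx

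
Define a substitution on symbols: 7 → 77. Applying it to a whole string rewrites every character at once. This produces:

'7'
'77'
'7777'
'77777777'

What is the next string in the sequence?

Apply φ to 77777777 symbol by symbol: 7→77, 7→77, 7→77, 7→77, 7→77, 7→77, 7→77, 7→77; joined: 77 77 77 77 77 77 77 77.

7777777777777777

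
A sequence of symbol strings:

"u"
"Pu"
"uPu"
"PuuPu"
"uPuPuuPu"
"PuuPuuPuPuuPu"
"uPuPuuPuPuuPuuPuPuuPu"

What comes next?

This is a Fibonacci-style word recurrence s(k) = s(k−2)·s(k−1): e.g. u·Pu = uPu.
The next term joins PuuPuuPuPuuPu and uPuPuuPuPuuPuuPuPuuPu.

PuuPuuPuPuuPuuPuPuuPuPuuPuuPuPuuPu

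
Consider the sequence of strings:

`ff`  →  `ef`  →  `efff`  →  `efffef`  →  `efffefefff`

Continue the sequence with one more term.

Each term (from the third on) is the previous term followed by the one before it: term 3 = ef·ff = efff.
So term 6 is efffefefff·efffef.

efffefefffefffef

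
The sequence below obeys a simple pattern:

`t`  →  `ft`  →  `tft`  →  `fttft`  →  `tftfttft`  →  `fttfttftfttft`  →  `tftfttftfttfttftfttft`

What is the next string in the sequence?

This is a Fibonacci-style word recurrence s(k) = s(k−2)·s(k−1): e.g. t·ft = tft.
So term 8 is fttfttftfttft·tftfttftfttfttftfttft.

fttfttftfttfttftfttftfttfttftfttft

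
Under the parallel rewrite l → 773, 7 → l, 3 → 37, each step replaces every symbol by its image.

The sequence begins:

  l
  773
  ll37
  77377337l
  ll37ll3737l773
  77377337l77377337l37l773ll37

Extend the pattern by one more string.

ll37ll3737l773ll37ll3737l77337l773ll3777377337l

φ(77377337l77377337l37l773ll37) expands symbol-by-symbol to l l 37 l l 37 37 l 773 l l 37 l l 37 37 l 773 37 l 773 l l 37 773 773 37 l; joining the 28 pieces gives the next term.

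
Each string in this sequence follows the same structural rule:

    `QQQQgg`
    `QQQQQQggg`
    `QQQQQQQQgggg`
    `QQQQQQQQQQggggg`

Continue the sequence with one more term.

The n-th term is 2n Q's then n g's, where the shown terms are n = 2, 3, 4, 5.
Setting n = 6 gives 12, 6 characters in each block.

QQQQQQQQQQQQgggggg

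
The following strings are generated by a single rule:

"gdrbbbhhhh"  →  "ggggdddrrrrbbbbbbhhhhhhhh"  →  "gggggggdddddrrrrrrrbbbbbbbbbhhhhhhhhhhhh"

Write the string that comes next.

Reading off run lengths: g runs 1, 4, 7; d runs 1, 3, 5; r runs 1, 4, 7; b runs 3, 6, 9; h runs 4, 8, 12 — each is linear in n (n = 1, 2, …).
Setting n = 4 gives 10, 7, 10, 12, 16 characters in each block.

ggggggggggdddddddrrrrrrrrrrbbbbbbbbbbbbhhhhhhhhhhhhhhhh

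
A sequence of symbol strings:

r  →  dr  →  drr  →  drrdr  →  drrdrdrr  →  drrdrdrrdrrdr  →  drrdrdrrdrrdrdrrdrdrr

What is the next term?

drrdrdrrdrrdrdrrdrdrrdrrdrdrrdrrdr

From term 3 onward, concatenate the last term with the second-to-last: dr·r = drr, drr·dr = drrdr, …
The next term joins drrdrdrrdrrdrdrrdrdrr and drrdrdrrdrrdr.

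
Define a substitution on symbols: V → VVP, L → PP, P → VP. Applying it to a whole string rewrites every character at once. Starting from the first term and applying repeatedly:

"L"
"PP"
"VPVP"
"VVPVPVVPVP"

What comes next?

VVPVVPVPVVPVPVVPVVPVPVVPVP

Rewriting each symbol of VVPVPVVPVP: V→VVP, V→VVP, P→VP, V→VVP, P→VP, V→VVP, V→VVP, P→VP, V→VVP, P→VP, which concatenates to VVP VVP VP VVP VP VVP VVP VP VVP VP.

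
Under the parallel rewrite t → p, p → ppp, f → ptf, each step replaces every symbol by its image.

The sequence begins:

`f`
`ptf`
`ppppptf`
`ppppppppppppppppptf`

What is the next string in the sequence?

φ(ppppppppppppppppptf) expands symbol-by-symbol to ppp ppp ppp ppp ppp ppp ppp ppp ppp ppp ppp ppp ppp ppp ppp ppp ppp p ptf; joining the 19 pieces gives the next term.

ppppppppppppppppppppppppppppppppppppppppppppppppppppptf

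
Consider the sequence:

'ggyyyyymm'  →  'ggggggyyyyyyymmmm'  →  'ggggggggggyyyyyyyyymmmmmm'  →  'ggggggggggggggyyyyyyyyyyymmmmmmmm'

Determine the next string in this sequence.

Each string has the form g^{4n-2} y^{2n+3} m^{2n} (n = 1, 2, …).
For the next term, n = 5, so the run lengths are 18, 13, 10.

ggggggggggggggggggyyyyyyyyyyyyymmmmmmmmmm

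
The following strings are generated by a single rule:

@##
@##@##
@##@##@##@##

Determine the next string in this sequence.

s(k+1) = s(k)·s(k) — each term doubles the last.
Doubling @##@##@##@##:

@##@##@##@##@##@##@##@##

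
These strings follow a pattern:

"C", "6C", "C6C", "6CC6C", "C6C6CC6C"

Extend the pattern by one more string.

This is a Fibonacci-style word recurrence s(k) = s(k−2)·s(k−1): e.g. C·6C = C6C.
The next term joins 6CC6C and C6C6CC6C.

6CC6CC6C6CC6C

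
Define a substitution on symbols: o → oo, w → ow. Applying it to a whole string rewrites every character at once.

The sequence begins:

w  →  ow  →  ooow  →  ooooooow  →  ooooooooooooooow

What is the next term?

Applying the rule to each of the 16 symbols of ooooooooooooooow gives the pieces oo oo oo oo oo oo oo oo oo oo oo oo oo oo oo ow, which concatenate to the answer.

ooooooooooooooooooooooooooooooow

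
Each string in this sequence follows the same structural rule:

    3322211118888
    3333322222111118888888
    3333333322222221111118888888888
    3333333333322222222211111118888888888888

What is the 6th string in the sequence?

Reading off run lengths: 3 runs 2, 5, 8, 11; 2 runs 3, 5, 7, 9; 1 runs 4, 5, 6, 7; 8 runs 4, 7, 10, 13 — each is linear in n (n = 1, 2, …).
For term 6, n = 6, so the run lengths are 17, 13, 9, 19.

3333333333333333322222222222221111111118888888888888888888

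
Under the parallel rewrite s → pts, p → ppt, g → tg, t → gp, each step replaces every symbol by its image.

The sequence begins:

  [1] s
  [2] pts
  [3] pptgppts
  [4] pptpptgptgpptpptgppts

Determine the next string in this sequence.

pptpptgppptpptgptgpptgptgpptpptgppptpptgptgpptpptgppts

φ(pptpptgptgpptpptgppts) expands symbol-by-symbol to ppt ppt gp ppt ppt gp tg ppt gp tg ppt ppt gp ppt ppt gp tg ppt ppt gp pts; joining the 21 pieces gives the next term.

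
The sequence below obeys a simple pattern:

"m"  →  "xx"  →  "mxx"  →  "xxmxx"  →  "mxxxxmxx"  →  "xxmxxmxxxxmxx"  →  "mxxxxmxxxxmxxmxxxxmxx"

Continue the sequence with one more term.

xxmxxmxxxxmxxmxxxxmxxxxmxxmxxxxmxx

Each term (from the third on) is the two preceding terms concatenated in order: term 3 = m·xx = mxx.
The next term joins xxmxxmxxxxmxx and mxxxxmxxxxmxxmxxxxmxx.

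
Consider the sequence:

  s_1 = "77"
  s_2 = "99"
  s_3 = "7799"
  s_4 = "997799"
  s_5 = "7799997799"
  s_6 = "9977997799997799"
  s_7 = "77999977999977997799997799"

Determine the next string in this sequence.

Each term (from the third on) is the two preceding terms concatenated in order: term 3 = 77·99 = 7799.
Continuing: 9977997799997799 · 77999977999977997799997799 gives term 8.

997799779999779977999977999977997799997799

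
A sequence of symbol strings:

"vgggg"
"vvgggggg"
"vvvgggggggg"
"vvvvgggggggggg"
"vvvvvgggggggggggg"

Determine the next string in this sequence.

Each string has the form v^{n} g^{2n+2} (n = 1, 2, …).
Setting n = 6 gives 6, 14 characters in each block.

vvvvvvgggggggggggggg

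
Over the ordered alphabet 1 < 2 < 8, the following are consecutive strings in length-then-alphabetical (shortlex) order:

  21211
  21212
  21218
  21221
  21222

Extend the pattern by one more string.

Find the rightmost character of 21222 below 8, bump it to the next letter, and reset everything to its right to 1.

21228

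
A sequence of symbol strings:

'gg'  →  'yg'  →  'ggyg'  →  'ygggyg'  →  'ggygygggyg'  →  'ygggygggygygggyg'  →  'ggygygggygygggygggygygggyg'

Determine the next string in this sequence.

From term 3 onward, concatenate the second-to-last term with the last: gg·yg = ggyg, yg·ggyg = ygggyg, …
So term 8 is ygggygggygygggyg·ggygygggygygggygggygygggyg.

ygggygggygygggygggygygggygygggygggygygggyg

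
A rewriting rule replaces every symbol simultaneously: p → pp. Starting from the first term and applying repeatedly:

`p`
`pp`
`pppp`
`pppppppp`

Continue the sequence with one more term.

Rewriting each symbol of pppppppp: p→pp, p→pp, p→pp, p→pp, p→pp, p→pp, p→pp, p→pp, which concatenates to pp pp pp pp pp pp pp pp.

pppppppppppppppp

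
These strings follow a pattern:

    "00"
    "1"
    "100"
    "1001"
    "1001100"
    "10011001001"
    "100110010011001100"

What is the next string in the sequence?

10011001001100110010011001001

This is a Fibonacci-style word recurrence s(k) = s(k−1)·s(k−2): e.g. 1·00 = 100.
Continuing: 100110010011001100 · 10011001001 gives term 8.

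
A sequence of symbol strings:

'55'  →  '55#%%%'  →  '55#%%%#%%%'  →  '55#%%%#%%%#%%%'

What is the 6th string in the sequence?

The strings grow by a fixed suffix #%%% each time.
From 55#%%%#%%%#%%%, 2 further steps: 55#%%%#%%%#%%% → 55#%%%#%%%#%%%#%%% → (answer).

55#%%%#%%%#%%%#%%%#%%%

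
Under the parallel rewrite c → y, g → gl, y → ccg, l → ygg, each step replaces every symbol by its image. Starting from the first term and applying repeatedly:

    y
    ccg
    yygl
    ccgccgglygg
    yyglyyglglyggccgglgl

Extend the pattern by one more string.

Rewriting the 20 symbols of yyglyyglglyggccgglgl one by one yields ccg ccg gl ygg ccg ccg gl ygg gl ygg ccg gl gl y y gl gl ygg gl ygg; concatenated:

ccgccgglyggccgccgglyggglyggccgglglyyglglyggglygg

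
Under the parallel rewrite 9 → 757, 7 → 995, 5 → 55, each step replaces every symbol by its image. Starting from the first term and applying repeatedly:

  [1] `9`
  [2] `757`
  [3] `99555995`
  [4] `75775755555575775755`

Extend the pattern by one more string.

Rewriting the 20 symbols of 75775755555575775755 one by one yields 995 55 995 995 55 995 55 55 55 55 55 55 995 55 995 995 55 995 55 55; concatenated:

995559959955599555555555555599555995995559955555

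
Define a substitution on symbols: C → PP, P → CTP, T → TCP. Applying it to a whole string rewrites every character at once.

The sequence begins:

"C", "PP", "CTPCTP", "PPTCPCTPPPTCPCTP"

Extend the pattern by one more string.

CTPCTPTCPPPCTPPPTCPCTPCTPCTPTCPPPCTPPPTCPCTP

φ(PPTCPCTPPPTCPCTP) expands symbol-by-symbol to CTP CTP TCP PP CTP PP TCP CTP CTP CTP TCP PP CTP PP TCP CTP; joining the 16 pieces gives the next term.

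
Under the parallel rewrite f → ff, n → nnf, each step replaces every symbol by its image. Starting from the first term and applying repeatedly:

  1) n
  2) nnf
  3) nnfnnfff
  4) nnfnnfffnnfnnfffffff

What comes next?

nnfnnfffnnfnnfffffffnnfnnfffnnfnnfffffffffffffff

Applying the rule to each of the 20 symbols of nnfnnfffnnfnnfffffff gives the pieces nnf nnf ff nnf nnf ff ff ff nnf nnf ff nnf nnf ff ff ff ff ff ff ff, which concatenate to the answer.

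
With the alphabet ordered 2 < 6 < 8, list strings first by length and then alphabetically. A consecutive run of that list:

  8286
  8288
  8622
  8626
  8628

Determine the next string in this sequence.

8662

The successor of 8628 increments the rightmost position that isn't already 8 and resets every position after it to 2.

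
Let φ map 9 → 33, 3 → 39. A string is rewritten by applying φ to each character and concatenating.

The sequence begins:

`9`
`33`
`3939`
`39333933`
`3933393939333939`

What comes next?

39333939393339333933393939333933

φ(3933393939333939) expands symbol-by-symbol to 39 33 39 39 39 33 39 33 39 33 39 39 39 33 39 33; joining the 16 pieces gives the next term.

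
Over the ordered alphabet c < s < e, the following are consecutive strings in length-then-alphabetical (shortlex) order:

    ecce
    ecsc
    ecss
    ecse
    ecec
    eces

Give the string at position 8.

Stepping forward 2 times from eces: eces → ecee, then the target.

escc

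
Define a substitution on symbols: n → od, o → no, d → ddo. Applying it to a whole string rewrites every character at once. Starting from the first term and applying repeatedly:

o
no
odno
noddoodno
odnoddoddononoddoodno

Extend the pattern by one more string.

Applying the rule to each of the 21 symbols of odnoddoddononoddoodno gives the pieces no ddo od no ddo ddo no ddo ddo no od no od no ddo ddo no no ddo od no, which concatenate to the answer.

noddoodnoddoddonoddoddonoodnoodnoddoddononoddoodno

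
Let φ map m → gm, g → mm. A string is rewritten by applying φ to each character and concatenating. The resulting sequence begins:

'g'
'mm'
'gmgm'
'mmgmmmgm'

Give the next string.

Apply φ to mmgmmmgm symbol by symbol: m→gm, m→gm, g→mm, m→gm, m→gm, m→gm, g→mm, m→gm; joined: gm gm mm gm gm gm mm gm.

gmgmmmgmgmgmmmgm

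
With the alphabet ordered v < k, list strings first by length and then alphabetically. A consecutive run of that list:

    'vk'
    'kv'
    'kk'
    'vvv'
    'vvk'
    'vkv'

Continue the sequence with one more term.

Treat vkv as a base-2 numeral over the given alphabet and add one, carrying through any trailing k's.

vkk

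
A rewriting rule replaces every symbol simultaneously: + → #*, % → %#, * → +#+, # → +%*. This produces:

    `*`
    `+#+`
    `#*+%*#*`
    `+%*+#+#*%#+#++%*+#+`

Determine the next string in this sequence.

#*%#+#+#*+%*#*+%*+#+%#+%*#*+%*#*#*%#+#+#*+%*#*

φ(+%*+#+#*%#+#++%*+#+) expands symbol-by-symbol to #* %# +#+ #* +%* #* +%* +#+ %# +%* #* +%* #* #* %# +#+ #* +%* #*; joining the 19 pieces gives the next term.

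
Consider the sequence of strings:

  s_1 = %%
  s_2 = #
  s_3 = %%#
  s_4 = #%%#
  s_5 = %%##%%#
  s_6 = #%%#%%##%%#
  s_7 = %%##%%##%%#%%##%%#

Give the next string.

#%%#%%##%%#%%##%%##%%#%%##%%#

Each term (from the third on) is the two preceding terms concatenated in order: term 3 = %%·# = %%#.
Continuing: #%%#%%##%%# · %%##%%##%%#%%##%%# gives term 8.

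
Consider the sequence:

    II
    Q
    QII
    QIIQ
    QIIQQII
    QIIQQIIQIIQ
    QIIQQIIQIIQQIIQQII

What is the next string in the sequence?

This is a Fibonacci-style word recurrence s(k) = s(k−1)·s(k−2): e.g. Q·II = QII.
So term 8 is QIIQQIIQIIQQIIQQII·QIIQQIIQIIQ.

QIIQQIIQIIQQIIQQIIQIIQQIIQIIQ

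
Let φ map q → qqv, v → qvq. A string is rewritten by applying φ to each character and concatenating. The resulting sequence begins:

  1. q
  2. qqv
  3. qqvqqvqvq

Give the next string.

qqvqqvqvqqqvqqvqvqqqvqvqqqv

Rewriting each symbol of qqvqqvqvq: q→qqv, q→qqv, v→qvq, q→qqv, q→qqv, v→qvq, q→qqv, v→qvq, q→qqv, which concatenates to qqv qqv qvq qqv qqv qvq qqv qvq qqv.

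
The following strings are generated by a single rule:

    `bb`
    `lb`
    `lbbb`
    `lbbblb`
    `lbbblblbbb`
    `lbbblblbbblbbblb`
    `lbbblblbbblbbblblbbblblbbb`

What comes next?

From term 3 onward, concatenate the last term with the second-to-last: lb·bb = lbbb, lbbb·lb = lbbblb, …
So term 8 is lbbblblbbblbbblblbbblblbbb·lbbblblbbblbbblb.

lbbblblbbblbbblblbbblblbbblbbblblbbblbbblb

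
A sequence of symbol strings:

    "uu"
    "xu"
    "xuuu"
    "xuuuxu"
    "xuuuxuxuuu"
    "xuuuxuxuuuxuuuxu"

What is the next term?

This is a Fibonacci-style word recurrence s(k) = s(k−1)·s(k−2): e.g. xu·uu = xuuu.
The next term joins xuuuxuxuuuxuuuxu and xuuuxuxuuu.

xuuuxuxuuuxuuuxuxuuuxuxuuu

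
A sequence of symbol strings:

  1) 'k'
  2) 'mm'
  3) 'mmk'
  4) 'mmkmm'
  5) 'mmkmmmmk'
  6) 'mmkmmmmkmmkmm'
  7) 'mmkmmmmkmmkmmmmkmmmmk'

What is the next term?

This is a Fibonacci-style word recurrence s(k) = s(k−1)·s(k−2): e.g. mm·k = mmk.
The next term joins mmkmmmmkmmkmmmmkmmmmk and mmkmmmmkmmkmm.

mmkmmmmkmmkmmmmkmmmmkmmkmmmmkmmkmm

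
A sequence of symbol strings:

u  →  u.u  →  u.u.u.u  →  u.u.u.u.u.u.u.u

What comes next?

u.u.u.u.u.u.u.u.u.u.u.u.u.u.u.u

Every step duplicates the string with '.' between the halves.
So the next term is two copies of u.u.u.u.u.u.u.u with '.' between the halves.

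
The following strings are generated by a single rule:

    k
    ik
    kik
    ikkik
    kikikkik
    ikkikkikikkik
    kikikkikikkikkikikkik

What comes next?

ikkikkikikkikkikikkikikkikkikikkik

This is a Fibonacci-style word recurrence s(k) = s(k−2)·s(k−1): e.g. k·ik = kik.
Continuing: ikkikkikikkik · kikikkikikkikkikikkik gives term 8.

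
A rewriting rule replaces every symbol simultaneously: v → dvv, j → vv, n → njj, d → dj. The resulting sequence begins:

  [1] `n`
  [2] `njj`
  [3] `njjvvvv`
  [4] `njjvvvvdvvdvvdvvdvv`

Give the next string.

Rewriting the 19 symbols of njjvvvvdvvdvvdvvdvv one by one yields njj vv vv dvv dvv dvv dvv dj dvv dvv dj dvv dvv dj dvv dvv dj dvv dvv; concatenated:

njjvvvvdvvdvvdvvdvvdjdvvdvvdjdvvdvvdjdvvdvvdjdvvdvv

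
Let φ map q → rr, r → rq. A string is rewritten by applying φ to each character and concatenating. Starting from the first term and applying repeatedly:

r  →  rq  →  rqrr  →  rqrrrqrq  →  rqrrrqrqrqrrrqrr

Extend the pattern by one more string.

rqrrrqrqrqrrrqrrrqrrrqrqrqrrrqrq

Replace each of the 16 characters of rqrrrqrqrqrrrqrr in place — rq rr rq rq rq rr rq rr rq rr rq rq rq rr rq rq — and concatenate.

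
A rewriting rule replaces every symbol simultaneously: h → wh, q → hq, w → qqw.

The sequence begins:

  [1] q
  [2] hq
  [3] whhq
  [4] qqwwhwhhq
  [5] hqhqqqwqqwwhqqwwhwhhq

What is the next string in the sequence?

Replace each of the 21 characters of hqhqqqwqqwwhqqwwhwhhq in place — wh hq wh hq hq hq qqw hq hq qqw qqw wh hq hq qqw qqw wh qqw wh wh hq — and concatenate.

whhqwhhqhqhqqqwhqhqqqwqqwwhhqhqqqwqqwwhqqwwhwhhq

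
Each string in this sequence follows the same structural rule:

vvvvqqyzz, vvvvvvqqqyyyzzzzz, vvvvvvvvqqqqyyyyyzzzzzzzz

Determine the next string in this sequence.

Each string has the form v^{2n+2} q^{n+1} y^{2n-1} z^{3n-1} (n = 1, 2, …).
Setting n = 4 gives 10, 5, 7, 11 characters in each block.

vvvvvvvvvvqqqqqyyyyyyyzzzzzzzzzzz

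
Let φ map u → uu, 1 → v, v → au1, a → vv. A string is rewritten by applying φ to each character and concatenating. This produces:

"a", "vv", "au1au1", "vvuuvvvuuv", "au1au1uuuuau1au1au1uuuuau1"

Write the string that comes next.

Rewriting the 26 symbols of au1au1uuuuau1au1au1uuuuau1 one by one yields vv uu v vv uu v uu uu uu uu vv uu v vv uu v vv uu v uu uu uu uu vv uu v; concatenated:

vvuuvvvuuvuuuuuuuuvvuuvvvuuvvvuuvuuuuuuuuvvuuv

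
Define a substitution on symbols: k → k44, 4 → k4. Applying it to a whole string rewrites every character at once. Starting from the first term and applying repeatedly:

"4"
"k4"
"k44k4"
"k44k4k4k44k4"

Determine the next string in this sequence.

Apply φ to k44k4k4k44k4 symbol by symbol: k→k44, 4→k4, 4→k4, k→k44, 4→k4, k→k44, 4→k4, k→k44, 4→k4, 4→k4, k→k44, 4→k4; joined: k44 k4 k4 k44 k4 k44 k4 k44 k4 k4 k44 k4.

k44k4k4k44k4k44k4k44k4k4k44k4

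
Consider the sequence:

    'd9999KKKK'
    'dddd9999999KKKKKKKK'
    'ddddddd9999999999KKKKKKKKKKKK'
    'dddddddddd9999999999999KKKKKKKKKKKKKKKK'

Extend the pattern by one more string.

Reading off run lengths: d runs 1, 4, 7, 10; 9 runs 4, 7, 10, 13; K runs 4, 8, 12, 16 — each is linear in n (n = 1, 2, …).
At n = 5 the blocks have lengths 13, 16, 20.

ddddddddddddd9999999999999999KKKKKKKKKKKKKKKKKKKK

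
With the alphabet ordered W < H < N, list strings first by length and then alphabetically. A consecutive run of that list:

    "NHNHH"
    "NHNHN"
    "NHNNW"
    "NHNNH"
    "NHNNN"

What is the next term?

Find the rightmost character of NHNNN below N, bump it to the next letter, and reset everything to its right to W.

NNWWW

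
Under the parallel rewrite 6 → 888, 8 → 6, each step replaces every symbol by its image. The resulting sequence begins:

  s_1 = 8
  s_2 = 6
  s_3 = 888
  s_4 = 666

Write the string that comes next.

888888888

Apply φ to 666 symbol by symbol: 6→888, 6→888, 6→888; joined: 888 888 888.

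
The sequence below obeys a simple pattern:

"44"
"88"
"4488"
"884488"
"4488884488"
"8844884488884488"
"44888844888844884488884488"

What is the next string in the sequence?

This is a Fibonacci-style word recurrence s(k) = s(k−2)·s(k−1): e.g. 44·88 = 4488.
The next term joins 8844884488884488 and 44888844888844884488884488.

884488448888448844888844888844884488884488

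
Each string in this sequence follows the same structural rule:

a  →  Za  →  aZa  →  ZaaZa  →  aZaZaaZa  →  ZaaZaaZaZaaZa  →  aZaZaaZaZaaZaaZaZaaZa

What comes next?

From term 3 onward, concatenate the second-to-last term with the last: a·Za = aZa, Za·aZa = ZaaZa, …
So term 8 is ZaaZaaZaZaaZa·aZaZaaZaZaaZaaZaZaaZa.

ZaaZaaZaZaaZaaZaZaaZaZaaZaaZaZaaZa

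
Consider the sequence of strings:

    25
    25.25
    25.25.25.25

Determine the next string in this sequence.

s(k+1) = s(k)·.·s(k) — each term doubles the last with '.' between the halves.
So the next term is two copies of 25.25.25.25 with '.' between the halves.

25.25.25.25.25.25.25.25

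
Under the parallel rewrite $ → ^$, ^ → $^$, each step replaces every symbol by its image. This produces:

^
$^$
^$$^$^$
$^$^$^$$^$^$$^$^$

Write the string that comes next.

^$$^$^$$^$^$$^$^$^$$^$^$$^$^$^$$^$^$$^$^$

Applying the rule to each of the 17 symbols of $^$^$^$$^$^$$^$^$ gives the pieces ^$ $^$ ^$ $^$ ^$ $^$ ^$ ^$ $^$ ^$ $^$ ^$ ^$ $^$ ^$ $^$ ^$, which concatenate to the answer.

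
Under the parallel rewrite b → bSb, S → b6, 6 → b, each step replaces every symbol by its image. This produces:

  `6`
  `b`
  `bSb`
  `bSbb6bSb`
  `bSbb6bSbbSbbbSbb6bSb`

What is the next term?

Rewriting the 20 symbols of bSbb6bSbbSbbbSbb6bSb one by one yields bSb b6 bSb bSb b bSb b6 bSb bSb b6 bSb bSb bSb b6 bSb bSb b bSb b6 bSb; concatenated:

bSbb6bSbbSbbbSbb6bSbbSbb6bSbbSbbSbb6bSbbSbbbSbb6bSb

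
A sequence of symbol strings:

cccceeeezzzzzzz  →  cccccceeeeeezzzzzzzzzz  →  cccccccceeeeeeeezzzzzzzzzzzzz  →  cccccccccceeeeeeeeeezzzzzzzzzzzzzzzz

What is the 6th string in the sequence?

cccccccccccccceeeeeeeeeeeeeezzzzzzzzzzzzzzzzzzzzzz

Reading off run lengths: c runs 4, 6, 8, 10; e runs 4, 6, 8, 10; z runs 7, 10, 13, 16 — each is linear in n, where the shown terms are n = 2, 3, 4, 5.
For term 6, n = 7, so the run lengths are 14, 14, 22.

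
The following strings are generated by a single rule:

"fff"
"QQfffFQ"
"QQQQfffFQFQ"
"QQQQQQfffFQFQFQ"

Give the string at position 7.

QQQQQQQQQQQQfffFQFQFQFQFQFQ

Each term wraps the previous one in QQ on the left and FQ on the right.
From QQQQQQfffFQFQFQ, 3 further steps: QQQQQQfffFQFQFQ → QQQQQQQQfffFQFQFQFQ → QQQQQQQQQQfffFQFQFQFQFQ → (answer).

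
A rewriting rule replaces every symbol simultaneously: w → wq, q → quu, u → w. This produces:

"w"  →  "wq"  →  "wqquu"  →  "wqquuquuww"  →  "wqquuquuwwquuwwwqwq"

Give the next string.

Applying the rule to each of the 19 symbols of wqquuquuwwquuwwwqwq gives the pieces wq quu quu w w quu w w wq wq quu w w wq wq wq quu wq quu, which concatenate to the answer.

wqquuquuwwquuwwwqwqquuwwwqwqwqquuwqquu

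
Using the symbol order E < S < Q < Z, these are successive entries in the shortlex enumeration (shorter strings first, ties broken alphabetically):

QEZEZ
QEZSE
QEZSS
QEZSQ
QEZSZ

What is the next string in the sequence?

QEZQE

The successor of QEZSZ increments the rightmost position that isn't already Z and resets every position after it to E.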